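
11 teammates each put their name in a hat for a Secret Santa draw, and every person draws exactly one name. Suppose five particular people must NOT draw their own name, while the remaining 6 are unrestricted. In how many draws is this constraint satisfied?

Inclusion-exclusion on the 5 forbidden self-matches:
Σ_{j=0}^{5} (-1)^j C(5,j)(11-j)!
= C(5,0)·11! - C(5,1)·10! + C(5,2)·9! - C(5,3)·8! + C(5,4)·7! - C(5,5)·6!
= 39916800 - 18144000 + 3628800 - 403200 + 25200 - 720
= 25022880

25022880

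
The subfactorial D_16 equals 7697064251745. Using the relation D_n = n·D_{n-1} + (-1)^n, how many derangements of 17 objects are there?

130850092279664

D_17 = 17·7697064251745 - 1 = 130850092279664.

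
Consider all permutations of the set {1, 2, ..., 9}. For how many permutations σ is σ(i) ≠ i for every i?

133496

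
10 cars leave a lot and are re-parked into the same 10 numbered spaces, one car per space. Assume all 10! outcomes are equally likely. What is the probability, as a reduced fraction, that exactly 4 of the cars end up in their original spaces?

53/3456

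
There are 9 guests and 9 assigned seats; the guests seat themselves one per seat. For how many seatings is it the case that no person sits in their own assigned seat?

133496

!9 = 9! · Σ_{k=0}^{9} (-1)^k/k!
= 9! - 9!/1! + 9!/2! - 9!/3! + 9!/4! - 9!/5! + 9!/6! - 9!/7! + 9!/8! - 9!/9!
= 362880 - 362880 + 181440 - 60480 + 15120 - 3024 + 504 - 72 + 9 - 1
= 133496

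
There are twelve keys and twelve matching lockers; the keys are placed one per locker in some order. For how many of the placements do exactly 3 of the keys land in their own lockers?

29369120

Pick the 3 fixed positions: C(12,3) = 220 ways.
The other 9 form a derangement: !9 = 133496.
Total: 220 × 133496 = 29369120.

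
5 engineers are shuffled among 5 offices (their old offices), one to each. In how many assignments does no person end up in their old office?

By inclusion-exclusion, !5 = Σ (-1)^k · 5!/k! for k=0..5
= 5! - 5!/1! + 5!/2! - 5!/3! + 5!/4! - 5!/5!
= 120 - 120 + 60 - 20 + 5 - 1
= 44

44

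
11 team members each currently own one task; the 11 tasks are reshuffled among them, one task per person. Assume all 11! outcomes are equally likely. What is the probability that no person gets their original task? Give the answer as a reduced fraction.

Favorable outcomes: !11 = 14684570.
Total outcomes: 11! = 39916800.
Probability = 14684570/39916800 = 1468457/3991680.

1468457/3991680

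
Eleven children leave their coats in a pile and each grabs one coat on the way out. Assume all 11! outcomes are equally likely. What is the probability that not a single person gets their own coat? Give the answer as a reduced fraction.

Favorable outcomes: !11 = 14684570.
Total outcomes: 11! = 39916800.
Probability = 14684570/39916800 = 1468457/3991680.

1468457/3991680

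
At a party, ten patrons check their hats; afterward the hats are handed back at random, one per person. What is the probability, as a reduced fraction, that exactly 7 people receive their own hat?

Favorable outcomes: C(10,7)·!3 = 120·2 = 240.
Total outcomes: 10! = 3628800.
Probability = 240/3628800 = 1/15120.

1/15120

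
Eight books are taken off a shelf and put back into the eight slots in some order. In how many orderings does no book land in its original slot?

!8 = 8! · Σ_{k=0}^{8} (-1)^k/k!
= 8! - 8!/1! + 8!/2! - 8!/3! + 8!/4! - 8!/5! + 8!/6! - 8!/7! + 8!/8!
= 40320 - 40320 + 20160 - 6720 + 1680 - 336 + 56 - 8 + 1
= 14833

14833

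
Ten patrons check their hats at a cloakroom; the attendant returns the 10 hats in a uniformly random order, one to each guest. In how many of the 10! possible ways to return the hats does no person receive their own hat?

!10 = 10! · Σ_{k=0}^{10} (-1)^k/k!
= 10! - 10!/1! + 10!/2! - 10!/3! + 10!/4! - 10!/5! + 10!/6! - 10!/7! + 10!/8! - 10!/9! + 10!/10!
= 3628800 - 3628800 + 1814400 - 604800 + 151200 - 30240 + 5040 - 720 + 90 - 10 + 1
= 1334961

1334961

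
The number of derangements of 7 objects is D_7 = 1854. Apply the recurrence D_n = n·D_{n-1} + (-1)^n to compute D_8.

14833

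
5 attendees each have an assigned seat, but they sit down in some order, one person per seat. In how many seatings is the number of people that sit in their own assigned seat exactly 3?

10

Choose which 3 of the 5 are fixed: C(5,3) = 10.
The other 2 form a derangement: !2 = 1.
Total: 10 × 1 = 10.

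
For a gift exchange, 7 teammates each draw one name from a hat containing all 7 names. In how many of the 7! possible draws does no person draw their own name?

Recurrence: !7 = 6·(!6 + !5).
!7 = 6·(265 + 44) = 6·309 = 1854

1854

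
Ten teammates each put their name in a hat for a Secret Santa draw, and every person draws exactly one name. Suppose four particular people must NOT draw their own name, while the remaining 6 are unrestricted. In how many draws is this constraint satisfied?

2399760

Let A_j be the event that the j-th constrained one is fixed. By inclusion-exclusion over the 4 events:
Σ_{j=0}^{4} (-1)^j C(4,j)(10-j)!
= C(4,0)·10! - C(4,1)·9! + C(4,2)·8! - C(4,3)·7! + C(4,4)·6!
= 3628800 - 1451520 + 241920 - 20160 + 720
= 2399760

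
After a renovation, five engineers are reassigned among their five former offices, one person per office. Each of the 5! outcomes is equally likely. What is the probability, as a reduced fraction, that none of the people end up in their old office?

11/30

Favorable outcomes: !5 = 44.
Total outcomes: 5! = 120.
Probability = 44/120 = 11/30.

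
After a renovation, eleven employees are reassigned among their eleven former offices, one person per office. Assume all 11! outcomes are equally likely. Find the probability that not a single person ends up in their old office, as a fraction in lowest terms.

1468457/3991680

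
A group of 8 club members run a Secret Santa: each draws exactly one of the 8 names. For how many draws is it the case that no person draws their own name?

14833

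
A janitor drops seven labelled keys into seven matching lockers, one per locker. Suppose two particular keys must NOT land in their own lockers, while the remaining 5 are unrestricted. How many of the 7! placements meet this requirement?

3720

Inclusion-exclusion on the 2 forbidden self-matches:
Σ_{j=0}^{2} (-1)^j C(2,j)(7-j)!
= C(2,0)·7! - C(2,1)·6! + C(2,2)·5!
= 5040 - 1440 + 120
= 3720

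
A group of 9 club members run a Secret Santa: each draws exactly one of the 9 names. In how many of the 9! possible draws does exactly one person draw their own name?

133497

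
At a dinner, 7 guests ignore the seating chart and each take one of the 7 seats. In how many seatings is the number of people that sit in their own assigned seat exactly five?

21

Choose which 5 of the 7 are fixed: C(7,5) = 21.
The other 2 form a derangement: !2 = 1.
Total: 21 × 1 = 21.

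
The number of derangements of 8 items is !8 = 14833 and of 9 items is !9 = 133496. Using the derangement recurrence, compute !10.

!10 = (10-1)·(!9 + !8) = 9·(133496 + 14833) = 9·148329 = 1334961.

1334961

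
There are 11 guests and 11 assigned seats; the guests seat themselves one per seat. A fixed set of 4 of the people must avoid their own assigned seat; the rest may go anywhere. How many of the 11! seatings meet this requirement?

27422640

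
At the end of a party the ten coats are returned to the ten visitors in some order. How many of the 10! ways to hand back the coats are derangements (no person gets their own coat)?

By inclusion-exclusion, !10 = Σ (-1)^k · 10!/k! for k=0..10
= 10! - 10!/1! + 10!/2! - 10!/3! + 10!/4! - 10!/5! + 10!/6! - 10!/7! + 10!/8! - 10!/9! + 10!/10!
= 3628800 - 3628800 + 1814400 - 604800 + 151200 - 30240 + 5040 - 720 + 90 - 10 + 1
= 1334961

1334961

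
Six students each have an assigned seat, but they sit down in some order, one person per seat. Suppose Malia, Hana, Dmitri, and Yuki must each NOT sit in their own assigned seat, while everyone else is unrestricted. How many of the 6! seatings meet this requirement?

Inclusion-exclusion on the 4 forbidden self-matches:
Σ_{j=0}^{4} (-1)^j C(4,j)(6-j)!
= C(4,0)·6! - C(4,1)·5! + C(4,2)·4! - C(4,3)·3! + C(4,4)·2!
= 720 - 480 + 144 - 24 + 2
= 362

362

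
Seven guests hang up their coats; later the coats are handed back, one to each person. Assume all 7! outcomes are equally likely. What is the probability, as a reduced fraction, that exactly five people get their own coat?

Favorable outcomes: C(7,5)·!2 = 21·1 = 21.
Total outcomes: 7! = 5040.
Probability = 21/5040 = 1/240.

1/240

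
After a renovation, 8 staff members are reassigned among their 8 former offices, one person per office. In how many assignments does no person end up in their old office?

14833

Recurrence: !8 = 7·(!7 + !6).
!8 = 7·(1854 + 265) = 7·2119 = 14833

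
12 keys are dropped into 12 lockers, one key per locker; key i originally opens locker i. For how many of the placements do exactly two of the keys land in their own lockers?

88107426

Choose which 2 of the 12 are fixed: C(12,2) = 66.
The other 10 form a derangement: !10 = 1334961.
Total: 66 × 1334961 = 88107426.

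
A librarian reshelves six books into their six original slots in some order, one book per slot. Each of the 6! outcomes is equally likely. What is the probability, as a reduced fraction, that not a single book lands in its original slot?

Favorable outcomes: !6 = 265.
Total outcomes: 6! = 720.
Probability = 265/720 = 53/144.

53/144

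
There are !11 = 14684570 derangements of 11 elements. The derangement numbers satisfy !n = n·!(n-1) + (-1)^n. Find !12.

176214841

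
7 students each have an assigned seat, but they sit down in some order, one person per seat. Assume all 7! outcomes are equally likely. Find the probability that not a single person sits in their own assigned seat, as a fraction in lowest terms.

103/280

Favorable outcomes: !7 = 1854.
Total outcomes: 7! = 5040.
Probability = 1854/5040 = 103/280.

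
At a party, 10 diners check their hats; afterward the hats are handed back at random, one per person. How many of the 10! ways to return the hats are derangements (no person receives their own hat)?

1334961

By inclusion-exclusion, !10 = Σ (-1)^k · 10!/k! for k=0..10
= 10! - 10!/1! + 10!/2! - 10!/3! + 10!/4! - 10!/5! + 10!/6! - 10!/7! + 10!/8! - 10!/9! + 10!/10!
= 3628800 - 3628800 + 1814400 - 604800 + 151200 - 30240 + 5040 - 720 + 90 - 10 + 1
= 1334961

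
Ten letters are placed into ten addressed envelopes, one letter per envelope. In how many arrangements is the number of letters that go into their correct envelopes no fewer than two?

958879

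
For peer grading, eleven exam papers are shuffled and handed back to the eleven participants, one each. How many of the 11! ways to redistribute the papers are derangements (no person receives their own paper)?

14684570

Recurrence: !11 = 10·(!10 + !9).
!11 = 10·(1334961 + 133496) = 10·1468457 = 14684570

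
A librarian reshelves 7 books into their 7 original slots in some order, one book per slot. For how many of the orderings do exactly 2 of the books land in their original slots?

924

Choose which 2 of the 7 are fixed: C(7,2) = 21.
The remaining 5 must be deranged: !5 = 44.
Total: 21 × 44 = 924.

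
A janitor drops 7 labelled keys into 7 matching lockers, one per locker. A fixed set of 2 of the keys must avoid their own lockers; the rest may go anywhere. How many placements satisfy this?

Inclusion-exclusion on the 2 forbidden self-matches:
Σ_{j=0}^{2} (-1)^j C(2,j)(7-j)!
= C(2,0)·7! - C(2,1)·6! + C(2,2)·5!
= 5040 - 1440 + 120
= 3720

3720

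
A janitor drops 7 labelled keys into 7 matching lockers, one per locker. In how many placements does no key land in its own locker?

By inclusion-exclusion, !7 = Σ (-1)^k · 7!/k! for k=0..7
= 7! - 7!/1! + 7!/2! - 7!/3! + 7!/4! - 7!/5! + 7!/6! - 7!/7!
= 5040 - 5040 + 2520 - 840 + 210 - 42 + 7 - 1
= 1854

1854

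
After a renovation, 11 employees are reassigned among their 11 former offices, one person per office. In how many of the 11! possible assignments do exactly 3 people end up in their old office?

2447445

Pick the 3 fixed positions: C(11,3) = 165 ways.
The remaining 8 must be deranged: !8 = 14833.
Total: 165 × 14833 = 2447445.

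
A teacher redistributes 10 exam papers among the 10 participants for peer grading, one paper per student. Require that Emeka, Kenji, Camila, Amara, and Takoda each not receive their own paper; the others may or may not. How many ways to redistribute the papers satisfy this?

Let A_j be the event that the j-th constrained one is fixed. By inclusion-exclusion over the 5 events:
Σ_{j=0}^{5} (-1)^j C(5,j)(10-j)!
= C(5,0)·10! - C(5,1)·9! + C(5,2)·8! - C(5,3)·7! + C(5,4)·6! - C(5,5)·5!
= 3628800 - 1814400 + 403200 - 50400 + 3600 - 120
= 2170680

2170680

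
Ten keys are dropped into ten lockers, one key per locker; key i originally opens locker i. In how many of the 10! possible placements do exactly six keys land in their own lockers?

Choose which 6 of the 10 are fixed: C(10,6) = 210.
The other 4 form a derangement: !4 = 9.
Total: 210 × 9 = 1890.

1890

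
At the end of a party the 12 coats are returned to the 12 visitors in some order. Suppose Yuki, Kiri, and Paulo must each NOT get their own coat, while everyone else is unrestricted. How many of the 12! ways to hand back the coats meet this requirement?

369774720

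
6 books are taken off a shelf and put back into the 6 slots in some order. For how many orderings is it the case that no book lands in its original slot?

By inclusion-exclusion, !6 = Σ (-1)^k · 6!/k! for k=0..6
= 6! - 6!/1! + 6!/2! - 6!/3! + 6!/4! - 6!/5! + 6!/6!
= 720 - 720 + 360 - 120 + 30 - 6 + 1
= 265

265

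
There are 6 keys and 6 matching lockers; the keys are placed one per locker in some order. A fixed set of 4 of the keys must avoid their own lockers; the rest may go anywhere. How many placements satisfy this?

Inclusion-exclusion on the 4 forbidden self-matches:
Σ_{j=0}^{4} (-1)^j C(4,j)(6-j)!
= C(4,0)·6! - C(4,1)·5! + C(4,2)·4! - C(4,3)·3! + C(4,4)·2!
= 720 - 480 + 144 - 24 + 2
= 362

362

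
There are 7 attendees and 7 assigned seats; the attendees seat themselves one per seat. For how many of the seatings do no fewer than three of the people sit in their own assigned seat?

407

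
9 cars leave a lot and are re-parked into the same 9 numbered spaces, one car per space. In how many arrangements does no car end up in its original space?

133496

!9 = 9! · Σ_{k=0}^{9} (-1)^k/k!
= 9! - 9!/1! + 9!/2! - 9!/3! + 9!/4! - 9!/5! + 9!/6! - 9!/7! + 9!/8! - 9!/9!
= 362880 - 362880 + 181440 - 60480 + 15120 - 3024 + 504 - 72 + 9 - 1
= 133496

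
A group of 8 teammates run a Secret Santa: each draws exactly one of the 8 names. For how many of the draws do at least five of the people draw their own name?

141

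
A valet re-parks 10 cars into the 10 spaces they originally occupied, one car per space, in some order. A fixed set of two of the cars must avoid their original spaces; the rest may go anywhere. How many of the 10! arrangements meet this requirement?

Inclusion-exclusion on the 2 forbidden self-matches:
Σ_{j=0}^{2} (-1)^j C(2,j)(10-j)!
= C(2,0)·10! - C(2,1)·9! + C(2,2)·8!
= 3628800 - 725760 + 40320
= 2943360

2943360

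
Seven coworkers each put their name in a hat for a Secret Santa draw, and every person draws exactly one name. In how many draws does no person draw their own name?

By inclusion-exclusion, !7 = Σ (-1)^k · 7!/k! for k=0..7
= 7! - 7!/1! + 7!/2! - 7!/3! + 7!/4! - 7!/5! + 7!/6! - 7!/7!
= 5040 - 5040 + 2520 - 840 + 210 - 42 + 7 - 1
= 1854

1854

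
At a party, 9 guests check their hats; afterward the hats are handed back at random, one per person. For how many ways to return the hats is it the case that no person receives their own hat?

!9 = 9! · Σ_{k=0}^{9} (-1)^k/k!
= 9! - 9!/1! + 9!/2! - 9!/3! + 9!/4! - 9!/5! + 9!/6! - 9!/7! + 9!/8! - 9!/9!
= 362880 - 362880 + 181440 - 60480 + 15120 - 3024 + 504 - 72 + 9 - 1
= 133496

133496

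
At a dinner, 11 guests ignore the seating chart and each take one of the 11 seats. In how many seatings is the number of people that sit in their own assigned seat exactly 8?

330

Choose which 8 of the 11 are fixed: C(11,8) = 165.
The other 3 form a derangement: !3 = 2.
Total: 165 × 2 = 330.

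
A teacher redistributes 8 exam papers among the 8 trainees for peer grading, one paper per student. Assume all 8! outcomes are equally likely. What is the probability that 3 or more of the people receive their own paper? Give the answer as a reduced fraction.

647/8064

Favorable outcomes: Σ_{i≥3} C(8,i)·!(8-i) = 56·44 + 70·9 + 56·2 + 28·1 + 8·0 + 1·1 = 3235.
Total outcomes: 8! = 40320.
Probability = 3235/40320 = 647/8064.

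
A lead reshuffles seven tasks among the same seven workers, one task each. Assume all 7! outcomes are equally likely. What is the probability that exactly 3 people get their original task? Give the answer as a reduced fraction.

Favorable outcomes: C(7,3)·!4 = 35·9 = 315.
Total outcomes: 7! = 5040.
Probability = 315/5040 = 1/16.

1/16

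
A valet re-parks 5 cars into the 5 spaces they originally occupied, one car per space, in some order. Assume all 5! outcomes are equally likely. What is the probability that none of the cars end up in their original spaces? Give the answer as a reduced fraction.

11/30

Favorable outcomes: !5 = 44.
Total outcomes: 5! = 120.
Probability = 44/120 = 11/30.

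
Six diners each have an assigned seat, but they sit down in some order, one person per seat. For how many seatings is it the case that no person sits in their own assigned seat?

265

!6 is the nearest integer to 6!/e.
6! = 720, and 720/e ≈ 264.87, so !6 = 265.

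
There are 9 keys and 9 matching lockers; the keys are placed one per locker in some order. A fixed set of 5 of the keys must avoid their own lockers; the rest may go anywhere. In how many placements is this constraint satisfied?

205056

Let A_j be the event that the j-th constrained one is fixed. By inclusion-exclusion over the 5 events:
Σ_{j=0}^{5} (-1)^j C(5,j)(9-j)!
= C(5,0)·9! - C(5,1)·8! + C(5,2)·7! - C(5,3)·6! + C(5,4)·5! - C(5,5)·4!
= 362880 - 201600 + 50400 - 7200 + 600 - 24
= 205056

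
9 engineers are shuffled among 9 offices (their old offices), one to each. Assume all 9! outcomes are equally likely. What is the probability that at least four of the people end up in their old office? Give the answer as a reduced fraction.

6883/362880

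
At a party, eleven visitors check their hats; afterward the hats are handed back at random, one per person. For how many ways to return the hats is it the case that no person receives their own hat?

Recurrence: !11 = 10·(!10 + !9).
!11 = 10·(1334961 + 133496) = 10·1468457 = 14684570

14684570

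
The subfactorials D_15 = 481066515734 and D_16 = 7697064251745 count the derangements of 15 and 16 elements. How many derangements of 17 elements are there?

130850092279664

D_17 = (17-1)·(D_16 + D_15) = 16·(7697064251745 + 481066515734) = 16·8178130767479 = 130850092279664.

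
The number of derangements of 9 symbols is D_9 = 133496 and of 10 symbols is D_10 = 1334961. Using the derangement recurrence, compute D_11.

14684570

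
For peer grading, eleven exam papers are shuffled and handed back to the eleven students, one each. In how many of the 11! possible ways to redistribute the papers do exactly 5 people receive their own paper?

122430

Pick the 5 fixed positions: C(11,5) = 462 ways.
The other 6 form a derangement: !6 = 265.
Total: 462 × 265 = 122430.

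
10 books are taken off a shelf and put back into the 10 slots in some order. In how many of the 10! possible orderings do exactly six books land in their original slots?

1890

Choose which 6 of the 10 are fixed: C(10,6) = 210.
The other 4 form a derangement: !4 = 9.
Total: 210 × 9 = 1890.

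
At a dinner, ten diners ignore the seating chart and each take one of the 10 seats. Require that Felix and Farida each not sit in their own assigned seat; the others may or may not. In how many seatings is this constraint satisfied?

Inclusion-exclusion on the 2 forbidden self-matches:
Σ_{j=0}^{2} (-1)^j C(2,j)(10-j)!
= C(2,0)·10! - C(2,1)·9! + C(2,2)·8!
= 3628800 - 725760 + 40320
= 2943360

2943360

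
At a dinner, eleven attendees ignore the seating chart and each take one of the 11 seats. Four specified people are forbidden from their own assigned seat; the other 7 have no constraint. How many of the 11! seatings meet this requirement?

27422640

Inclusion-exclusion on the 4 forbidden self-matches:
Σ_{j=0}^{4} (-1)^j C(4,j)(11-j)!
= C(4,0)·11! - C(4,1)·10! + C(4,2)·9! - C(4,3)·8! + C(4,4)·7!
= 39916800 - 14515200 + 2177280 - 161280 + 5040
= 27422640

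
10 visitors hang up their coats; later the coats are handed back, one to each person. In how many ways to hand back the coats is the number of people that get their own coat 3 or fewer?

3559886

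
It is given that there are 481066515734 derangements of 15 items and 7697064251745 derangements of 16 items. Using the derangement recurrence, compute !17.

130850092279664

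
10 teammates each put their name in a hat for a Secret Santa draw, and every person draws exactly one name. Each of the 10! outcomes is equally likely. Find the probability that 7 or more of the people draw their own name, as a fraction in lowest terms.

Favorable outcomes: Σ_{i≥7} C(10,i)·!(10-i) = 120·2 + 45·1 + 10·0 + 1·1 = 286.
Total outcomes: 10! = 3628800.
Probability = 286/3628800 = 143/1814400.

143/1814400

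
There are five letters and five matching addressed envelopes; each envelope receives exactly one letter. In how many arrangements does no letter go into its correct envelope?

Recurrence: !5 = 4·(!4 + !3).
!5 = 4·(9 + 2) = 4·11 = 44

44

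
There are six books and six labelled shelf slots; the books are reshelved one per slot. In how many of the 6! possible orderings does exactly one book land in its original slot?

Pick the single fixed position: C(6,1) = 6 ways.
The remaining 5 must be deranged: !5 = 44.
Total: 6 × 44 = 264.

264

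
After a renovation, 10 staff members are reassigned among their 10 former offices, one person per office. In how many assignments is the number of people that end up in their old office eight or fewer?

Sum C(10,i)·!(10-i) for i = 0..8:
  i=0: C(10,0)·!10 = 1·1334961 = 1334961
  i=1: C(10,1)·!9 = 10·133496 = 1334960
  i=2: C(10,2)·!8 = 45·14833 = 667485
  i=3: C(10,3)·!7 = 120·1854 = 222480
  i=4: C(10,4)·!6 = 210·265 = 55650
  i=5: C(10,5)·!5 = 252·44 = 11088
  i=6: C(10,6)·!4 = 210·9 = 1890
  i=7: C(10,7)·!3 = 120·2 = 240
  i=8: C(10,8)·!2 = 45·1 = 45
Total = 3628799.

3628799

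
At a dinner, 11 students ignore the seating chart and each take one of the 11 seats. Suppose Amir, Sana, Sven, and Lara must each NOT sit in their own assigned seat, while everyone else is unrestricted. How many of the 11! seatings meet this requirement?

Let A_j be the event that the j-th constrained one is fixed. By inclusion-exclusion over the 4 events:
Σ_{j=0}^{4} (-1)^j C(4,j)(11-j)!
= C(4,0)·11! - C(4,1)·10! + C(4,2)·9! - C(4,3)·8! + C(4,4)·7!
= 39916800 - 14515200 + 2177280 - 161280 + 5040
= 27422640

27422640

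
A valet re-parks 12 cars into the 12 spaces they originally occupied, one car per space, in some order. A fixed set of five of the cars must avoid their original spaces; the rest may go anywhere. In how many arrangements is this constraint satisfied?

Inclusion-exclusion on the 5 forbidden self-matches:
Σ_{j=0}^{5} (-1)^j C(5,j)(12-j)!
= C(5,0)·12! - C(5,1)·11! + C(5,2)·10! - C(5,3)·9! + C(5,4)·8! - C(5,5)·7!
= 479001600 - 199584000 + 36288000 - 3628800 + 201600 - 5040
= 312273360

312273360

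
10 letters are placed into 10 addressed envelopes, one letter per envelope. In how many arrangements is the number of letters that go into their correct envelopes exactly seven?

240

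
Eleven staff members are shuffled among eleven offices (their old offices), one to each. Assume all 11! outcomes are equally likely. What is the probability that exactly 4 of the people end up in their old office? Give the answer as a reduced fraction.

Favorable outcomes: C(11,4)·!7 = 330·1854 = 611820.
Total outcomes: 11! = 39916800.
Probability = 611820/39916800 = 103/6720.

103/6720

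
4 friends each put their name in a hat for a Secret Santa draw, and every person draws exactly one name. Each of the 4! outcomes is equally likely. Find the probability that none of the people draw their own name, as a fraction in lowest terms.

3/8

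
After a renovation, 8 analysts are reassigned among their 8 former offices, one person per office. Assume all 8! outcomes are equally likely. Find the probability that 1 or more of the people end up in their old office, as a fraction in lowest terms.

3641/5760

Favorable outcomes: Σ_{i≥1} C(8,i)·!(8-i) = 8·1854 + 28·265 + 56·44 + 70·9 + 56·2 + 28·1 + 8·0 + 1·1 = 25487.
Total outcomes: 8! = 40320.
Probability = 25487/40320 = 3641/5760.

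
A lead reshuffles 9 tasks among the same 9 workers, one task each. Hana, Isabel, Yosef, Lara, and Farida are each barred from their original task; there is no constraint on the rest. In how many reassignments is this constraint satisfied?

Inclusion-exclusion on the 5 forbidden self-matches:
Σ_{j=0}^{5} (-1)^j C(5,j)(9-j)!
= C(5,0)·9! - C(5,1)·8! + C(5,2)·7! - C(5,3)·6! + C(5,4)·5! - C(5,5)·4!
= 362880 - 201600 + 50400 - 7200 + 600 - 24
= 205056

205056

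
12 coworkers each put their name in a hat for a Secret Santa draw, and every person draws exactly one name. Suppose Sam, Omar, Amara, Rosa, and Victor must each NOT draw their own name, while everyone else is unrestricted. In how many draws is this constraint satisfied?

312273360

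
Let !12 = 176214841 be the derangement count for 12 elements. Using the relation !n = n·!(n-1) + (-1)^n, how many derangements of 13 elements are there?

2290792932

!13 = 13·176214841 - 1 = 2290792932.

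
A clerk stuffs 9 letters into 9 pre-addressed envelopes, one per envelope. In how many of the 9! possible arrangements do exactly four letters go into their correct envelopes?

5544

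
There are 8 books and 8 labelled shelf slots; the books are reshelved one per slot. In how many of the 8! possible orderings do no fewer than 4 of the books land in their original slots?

Sum C(8,i)·!(8-i) for i = 4..8:
  i=4: C(8,4)·!4 = 70·9 = 630
  i=5: C(8,5)·!3 = 56·2 = 112
  i=6: C(8,6)·!2 = 28·1 = 28
  i=7: C(8,7)·!1 = 8·0 = 0
  i=8: C(8,8)·!0 = 1·1 = 1
Total = 771.

771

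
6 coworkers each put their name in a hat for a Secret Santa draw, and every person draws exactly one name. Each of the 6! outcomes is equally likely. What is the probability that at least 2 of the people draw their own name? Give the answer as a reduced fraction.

Favorable outcomes: Σ_{i≥2} C(6,i)·!(6-i) = 15·9 + 20·2 + 15·1 + 6·0 + 1·1 = 191.
Total outcomes: 6! = 720.
Probability = 191/720 = 191/720.

191/720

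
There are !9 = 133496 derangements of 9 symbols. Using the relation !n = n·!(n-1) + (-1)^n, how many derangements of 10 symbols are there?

!10 = 10·133496 + 1 = 1334961.

1334961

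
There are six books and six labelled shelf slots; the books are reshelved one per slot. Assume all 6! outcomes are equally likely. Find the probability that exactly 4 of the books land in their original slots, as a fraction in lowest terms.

Favorable outcomes: C(6,4)·!2 = 15·1 = 15.
Total outcomes: 6! = 720.
Probability = 15/720 = 1/48.

1/48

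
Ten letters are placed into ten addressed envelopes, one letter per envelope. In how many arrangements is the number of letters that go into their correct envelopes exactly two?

667485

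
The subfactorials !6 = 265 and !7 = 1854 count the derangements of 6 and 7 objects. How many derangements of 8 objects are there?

14833

!8 = (8-1)·(!7 + !6) = 7·(1854 + 265) = 7·2119 = 14833.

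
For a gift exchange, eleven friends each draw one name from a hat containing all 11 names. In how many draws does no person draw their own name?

14684570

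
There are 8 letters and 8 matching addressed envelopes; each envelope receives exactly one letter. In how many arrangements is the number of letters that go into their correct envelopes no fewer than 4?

Sum C(8,i)·!(8-i) for i = 4..8:
  i=4: C(8,4)·!4 = 70·9 = 630
  i=5: C(8,5)·!3 = 56·2 = 112
  i=6: C(8,6)·!2 = 28·1 = 28
  i=7: C(8,7)·!1 = 8·0 = 0
  i=8: C(8,8)·!0 = 1·1 = 1
Total = 771.

771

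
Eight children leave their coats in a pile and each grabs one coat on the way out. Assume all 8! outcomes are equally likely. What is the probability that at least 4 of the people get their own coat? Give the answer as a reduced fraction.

257/13440

Favorable outcomes: Σ_{i≥4} C(8,i)·!(8-i) = 70·9 + 56·2 + 28·1 + 8·0 + 1·1 = 771.
Total outcomes: 8! = 40320.
Probability = 771/40320 = 257/13440.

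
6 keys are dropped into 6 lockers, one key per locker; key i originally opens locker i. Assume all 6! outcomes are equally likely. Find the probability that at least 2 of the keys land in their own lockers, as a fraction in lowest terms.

191/720

Favorable outcomes: Σ_{i≥2} C(6,i)·!(6-i) = 15·9 + 20·2 + 15·1 + 6·0 + 1·1 = 191.
Total outcomes: 6! = 720.
Probability = 191/720 = 191/720.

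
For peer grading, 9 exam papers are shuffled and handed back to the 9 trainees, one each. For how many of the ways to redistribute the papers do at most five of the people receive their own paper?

362675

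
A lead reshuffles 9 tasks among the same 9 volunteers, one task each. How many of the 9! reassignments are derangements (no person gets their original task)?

133496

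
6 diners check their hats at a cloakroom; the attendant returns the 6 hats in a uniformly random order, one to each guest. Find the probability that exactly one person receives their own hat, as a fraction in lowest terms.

Favorable outcomes: C(6,1)·!5 = 6·44 = 264.
Total outcomes: 6! = 720.
Probability = 264/720 = 11/30.

11/30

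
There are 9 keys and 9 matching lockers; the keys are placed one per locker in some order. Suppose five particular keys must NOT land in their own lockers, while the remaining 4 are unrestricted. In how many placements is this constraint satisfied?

Let A_j be the event that the j-th constrained one is fixed. By inclusion-exclusion over the 5 events:
Σ_{j=0}^{5} (-1)^j C(5,j)(9-j)!
= C(5,0)·9! - C(5,1)·8! + C(5,2)·7! - C(5,3)·6! + C(5,4)·5! - C(5,5)·4!
= 362880 - 201600 + 50400 - 7200 + 600 - 24
= 205056

205056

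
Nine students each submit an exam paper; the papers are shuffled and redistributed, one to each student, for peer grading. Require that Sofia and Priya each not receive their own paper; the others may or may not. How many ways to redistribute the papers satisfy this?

287280

Inclusion-exclusion on the 2 forbidden self-matches:
Σ_{j=0}^{2} (-1)^j C(2,j)(9-j)!
= C(2,0)·9! - C(2,1)·8! + C(2,2)·7!
= 362880 - 80640 + 5040
= 287280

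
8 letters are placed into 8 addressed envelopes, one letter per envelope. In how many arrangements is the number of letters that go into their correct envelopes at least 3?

# with exactly i fixed is C(8,i)·!(8-i); sum over i=3..8:
  i=3: C(8,3)·!5 = 56·44 = 2464
  i=4: C(8,4)·!4 = 70·9 = 630
  i=5: C(8,5)·!3 = 56·2 = 112
  i=6: C(8,6)·!2 = 28·1 = 28
  i=7: C(8,7)·!1 = 8·0 = 0
  i=8: C(8,8)·!0 = 1·1 = 1
Total = 3235.

3235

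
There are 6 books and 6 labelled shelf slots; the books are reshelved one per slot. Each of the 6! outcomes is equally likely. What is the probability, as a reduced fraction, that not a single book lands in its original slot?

53/144

Favorable outcomes: !6 = 265.
Total outcomes: 6! = 720.
Probability = 265/720 = 53/144.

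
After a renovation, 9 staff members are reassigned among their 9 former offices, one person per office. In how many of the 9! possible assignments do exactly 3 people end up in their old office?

22260

Pick the 3 fixed positions: C(9,3) = 84 ways.
The other 6 form a derangement: !6 = 265.
Total: 84 × 265 = 22260.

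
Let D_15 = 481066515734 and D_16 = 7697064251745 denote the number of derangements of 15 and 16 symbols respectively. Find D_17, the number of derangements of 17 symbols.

D_17 = (17-1)·(D_16 + D_15) = 16·(7697064251745 + 481066515734) = 16·8178130767479 = 130850092279664.

130850092279664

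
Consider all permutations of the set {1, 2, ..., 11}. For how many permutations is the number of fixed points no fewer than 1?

25232230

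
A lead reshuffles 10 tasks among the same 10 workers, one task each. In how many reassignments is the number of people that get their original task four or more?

68914

# with exactly i fixed is C(10,i)·!(10-i); sum over i=4..10:
  i=4: C(10,4)·!6 = 210·265 = 55650
  i=5: C(10,5)·!5 = 252·44 = 11088
  i=6: C(10,6)·!4 = 210·9 = 1890
  i=7: C(10,7)·!3 = 120·2 = 240
  i=8: C(10,8)·!2 = 45·1 = 45
  i=9: C(10,9)·!1 = 10·0 = 0
  i=10: C(10,10)·!0 = 1·1 = 1
Total = 68914.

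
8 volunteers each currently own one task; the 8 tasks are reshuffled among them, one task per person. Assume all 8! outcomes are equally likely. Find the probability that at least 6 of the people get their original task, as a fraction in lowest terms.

29/40320

Favorable outcomes: Σ_{i≥6} C(8,i)·!(8-i) = 28·1 + 8·0 + 1·1 = 29.
Total outcomes: 8! = 40320.
Probability = 29/40320 = 29/40320.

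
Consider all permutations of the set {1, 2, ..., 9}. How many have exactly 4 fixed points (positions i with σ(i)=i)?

Pick the 4 fixed positions: C(9,4) = 126 ways.
The other 5 form a derangement: !5 = 44.
Total: 126 × 44 = 5544.

5544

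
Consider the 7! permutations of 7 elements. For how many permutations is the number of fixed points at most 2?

4633

# with exactly i fixed is C(7,i)·!(7-i); sum over i=0..2:
  i=0: C(7,0)·!7 = 1·1854 = 1854
  i=1: C(7,1)·!6 = 7·265 = 1855
  i=2: C(7,2)·!5 = 21·44 = 924
Total = 4633.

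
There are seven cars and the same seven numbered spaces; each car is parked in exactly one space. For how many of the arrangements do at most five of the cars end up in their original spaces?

# with exactly i fixed is C(7,i)·!(7-i); sum over i=0..5:
  i=0: C(7,0)·!7 = 1·1854 = 1854
  i=1: C(7,1)·!6 = 7·265 = 1855
  i=2: C(7,2)·!5 = 21·44 = 924
  i=3: C(7,3)·!4 = 35·9 = 315
  i=4: C(7,4)·!3 = 35·2 = 70
  i=5: C(7,5)·!2 = 21·1 = 21
Total = 5039.

5039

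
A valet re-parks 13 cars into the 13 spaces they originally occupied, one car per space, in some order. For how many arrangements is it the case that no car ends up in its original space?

!13 is the nearest integer to 13!/e.
13! = 6227020800, and 6227020800/e ≈ 2290792932.07, so !13 = 2290792932.

2290792932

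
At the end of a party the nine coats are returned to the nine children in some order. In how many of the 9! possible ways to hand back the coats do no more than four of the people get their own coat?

361541

# with exactly i fixed is C(9,i)·!(9-i); sum over i=0..4:
  i=0: C(9,0)·!9 = 1·133496 = 133496
  i=1: C(9,1)·!8 = 9·14833 = 133497
  i=2: C(9,2)·!7 = 36·1854 = 66744
  i=3: C(9,3)·!6 = 84·265 = 22260
  i=4: C(9,4)·!5 = 126·44 = 5544
Total = 361541.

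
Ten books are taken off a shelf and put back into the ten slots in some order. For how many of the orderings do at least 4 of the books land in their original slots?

68914

# with exactly i fixed is C(10,i)·!(10-i); sum over i=4..10:
  i=4: C(10,4)·!6 = 210·265 = 55650
  i=5: C(10,5)·!5 = 252·44 = 11088
  i=6: C(10,6)·!4 = 210·9 = 1890
  i=7: C(10,7)·!3 = 120·2 = 240
  i=8: C(10,8)·!2 = 45·1 = 45
  i=9: C(10,9)·!1 = 10·0 = 0
  i=10: C(10,10)·!0 = 1·1 = 1
Total = 68914.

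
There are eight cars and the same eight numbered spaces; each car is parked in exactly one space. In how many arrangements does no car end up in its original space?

The subfactorial !8 = [8!/e] (nearest integer).
8! = 40320, and 40320/e ≈ 14832.90, so !8 = 14833.

14833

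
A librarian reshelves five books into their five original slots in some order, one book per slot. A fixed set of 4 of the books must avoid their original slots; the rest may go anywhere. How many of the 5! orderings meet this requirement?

Let A_j be the event that the j-th constrained one is fixed. By inclusion-exclusion over the 4 events:
Σ_{j=0}^{4} (-1)^j C(4,j)(5-j)!
= C(4,0)·5! - C(4,1)·4! + C(4,2)·3! - C(4,3)·2! + C(4,4)·1!
= 120 - 96 + 36 - 8 + 1
= 53

53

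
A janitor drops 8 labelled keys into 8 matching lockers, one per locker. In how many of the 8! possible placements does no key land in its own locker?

!8 is the nearest integer to 8!/e.
8! = 40320, and 40320/e ≈ 14832.90, so !8 = 14833.

14833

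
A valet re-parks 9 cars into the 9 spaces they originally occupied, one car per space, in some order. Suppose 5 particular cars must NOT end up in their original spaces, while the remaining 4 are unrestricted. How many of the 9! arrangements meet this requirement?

Inclusion-exclusion on the 5 forbidden self-matches:
Σ_{j=0}^{5} (-1)^j C(5,j)(9-j)!
= C(5,0)·9! - C(5,1)·8! + C(5,2)·7! - C(5,3)·6! + C(5,4)·5! - C(5,5)·4!
= 362880 - 201600 + 50400 - 7200 + 600 - 24
= 205056

205056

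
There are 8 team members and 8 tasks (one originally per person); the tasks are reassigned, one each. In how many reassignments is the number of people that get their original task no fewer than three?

3235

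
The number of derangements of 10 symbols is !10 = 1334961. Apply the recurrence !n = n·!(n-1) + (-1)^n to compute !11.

14684570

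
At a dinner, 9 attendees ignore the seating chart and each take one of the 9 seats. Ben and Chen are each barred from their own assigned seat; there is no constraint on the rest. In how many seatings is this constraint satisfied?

Inclusion-exclusion on the 2 forbidden self-matches:
Σ_{j=0}^{2} (-1)^j C(2,j)(9-j)!
= C(2,0)·9! - C(2,1)·8! + C(2,2)·7!
= 362880 - 80640 + 5040
= 287280

287280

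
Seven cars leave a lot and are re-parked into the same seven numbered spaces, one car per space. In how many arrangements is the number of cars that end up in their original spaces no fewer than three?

407

Sum C(7,i)·!(7-i) for i = 3..7:
  i=3: C(7,3)·!4 = 35·9 = 315
  i=4: C(7,4)·!3 = 35·2 = 70
  i=5: C(7,5)·!2 = 21·1 = 21
  i=6: C(7,6)·!1 = 7·0 = 0
  i=7: C(7,7)·!0 = 1·1 = 1
Total = 407.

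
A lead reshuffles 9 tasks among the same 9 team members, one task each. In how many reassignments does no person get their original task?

By inclusion-exclusion, !9 = Σ (-1)^k · 9!/k! for k=0..9
= 9! - 9!/1! + 9!/2! - 9!/3! + 9!/4! - 9!/5! + 9!/6! - 9!/7! + 9!/8! - 9!/9!
= 362880 - 362880 + 181440 - 60480 + 15120 - 3024 + 504 - 72 + 9 - 1
= 133496

133496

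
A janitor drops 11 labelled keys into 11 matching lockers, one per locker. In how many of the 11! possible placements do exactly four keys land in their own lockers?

611820

Pick the 4 fixed positions: C(11,4) = 330 ways.
The remaining 7 must be deranged: !7 = 1854.
Total: 330 × 1854 = 611820.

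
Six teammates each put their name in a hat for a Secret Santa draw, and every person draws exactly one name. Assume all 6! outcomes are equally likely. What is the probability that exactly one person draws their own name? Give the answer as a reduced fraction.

11/30

Favorable outcomes: C(6,1)·!5 = 6·44 = 264.
Total outcomes: 6! = 720.
Probability = 264/720 = 11/30.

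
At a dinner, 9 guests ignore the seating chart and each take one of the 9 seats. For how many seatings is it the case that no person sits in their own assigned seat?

133496

Recurrence: !9 = 8·(!8 + !7).
!9 = 8·(14833 + 1854) = 8·16687 = 133496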